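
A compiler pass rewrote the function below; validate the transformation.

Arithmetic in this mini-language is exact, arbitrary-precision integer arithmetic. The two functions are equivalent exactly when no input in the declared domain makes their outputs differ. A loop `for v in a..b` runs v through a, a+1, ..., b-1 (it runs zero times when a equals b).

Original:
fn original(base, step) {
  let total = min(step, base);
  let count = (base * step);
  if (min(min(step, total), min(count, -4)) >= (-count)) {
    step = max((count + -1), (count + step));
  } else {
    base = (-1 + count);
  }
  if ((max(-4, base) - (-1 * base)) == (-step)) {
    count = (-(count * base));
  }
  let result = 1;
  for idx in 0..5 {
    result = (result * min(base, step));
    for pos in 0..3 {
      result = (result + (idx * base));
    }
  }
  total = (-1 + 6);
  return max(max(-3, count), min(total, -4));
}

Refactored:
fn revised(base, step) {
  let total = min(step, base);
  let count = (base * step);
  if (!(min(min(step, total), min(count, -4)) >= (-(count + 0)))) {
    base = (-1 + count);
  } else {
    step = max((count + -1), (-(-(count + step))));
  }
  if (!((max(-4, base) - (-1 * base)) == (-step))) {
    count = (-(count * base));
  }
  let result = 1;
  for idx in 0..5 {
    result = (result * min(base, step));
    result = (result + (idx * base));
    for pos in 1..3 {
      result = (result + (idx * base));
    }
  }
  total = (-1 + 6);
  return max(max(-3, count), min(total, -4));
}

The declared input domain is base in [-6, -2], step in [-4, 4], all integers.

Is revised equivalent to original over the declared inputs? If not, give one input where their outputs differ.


Evaluate both at base=-6, step=-4.
original: total=-6, then count=24, then (min(min(step, total), min(count, -4)) >= (-count)) is true, then step=23, then ((max(-4, base) - (-1 * base)) == (-step)) is false, then result=1, then (idx=0), then result=-6, then (pos=0), then result=-6, then (pos=1), then result=-6, then (pos=2), then result=-6, then (idx=1), then result=36, then (pos=0), then result=30, then (pos=1), then result=24, then (pos=2), then result=18, then (idx=2), then result=-108, then (pos=0), then result=-120, then (pos=1), then result=-132, then (pos=2), then result=-144, then (idx=3), then result=864, then (pos=0), then result=846, then (pos=1), then result=828, then (pos=2), then result=810, then (idx=4), then result=-4860, then (pos=0), then result=-4884, then (pos=1), then result=-4908, then (pos=2), then result=-4932, then total=5, then returns 24
revised: total=-6, then count=24, then (!(min(min(step, total), min(count, -4)) >= (-(count + 0)))) is false, then step=23, then (!((max(-4, base) - (-1 * base)) == (-step))) is true, then count=144, then result=1, then (idx=0), then result=-6, then result=-6, then (pos=1), then result=-6, then (pos=2), then result=-6, then (idx=1), then result=36, then result=30, then (pos=1), then result=24, then (pos=2), then result=18, then (idx=2), then result=-108, then result=-120, then (pos=1), then result=-132, then (pos=2), then result=-144, then (idx=3), then result=864, then result=846, then (pos=1), then result=828, then (pos=2), then result=810, then (idx=4), then result=-4860, then result=-4884, then (pos=1), then result=-4908, then (pos=2), then result=-4932, then total=5, then returns 144
24 against 144: the behavior changed.
verdict: not equivalent; witness: base=-6, step=-4


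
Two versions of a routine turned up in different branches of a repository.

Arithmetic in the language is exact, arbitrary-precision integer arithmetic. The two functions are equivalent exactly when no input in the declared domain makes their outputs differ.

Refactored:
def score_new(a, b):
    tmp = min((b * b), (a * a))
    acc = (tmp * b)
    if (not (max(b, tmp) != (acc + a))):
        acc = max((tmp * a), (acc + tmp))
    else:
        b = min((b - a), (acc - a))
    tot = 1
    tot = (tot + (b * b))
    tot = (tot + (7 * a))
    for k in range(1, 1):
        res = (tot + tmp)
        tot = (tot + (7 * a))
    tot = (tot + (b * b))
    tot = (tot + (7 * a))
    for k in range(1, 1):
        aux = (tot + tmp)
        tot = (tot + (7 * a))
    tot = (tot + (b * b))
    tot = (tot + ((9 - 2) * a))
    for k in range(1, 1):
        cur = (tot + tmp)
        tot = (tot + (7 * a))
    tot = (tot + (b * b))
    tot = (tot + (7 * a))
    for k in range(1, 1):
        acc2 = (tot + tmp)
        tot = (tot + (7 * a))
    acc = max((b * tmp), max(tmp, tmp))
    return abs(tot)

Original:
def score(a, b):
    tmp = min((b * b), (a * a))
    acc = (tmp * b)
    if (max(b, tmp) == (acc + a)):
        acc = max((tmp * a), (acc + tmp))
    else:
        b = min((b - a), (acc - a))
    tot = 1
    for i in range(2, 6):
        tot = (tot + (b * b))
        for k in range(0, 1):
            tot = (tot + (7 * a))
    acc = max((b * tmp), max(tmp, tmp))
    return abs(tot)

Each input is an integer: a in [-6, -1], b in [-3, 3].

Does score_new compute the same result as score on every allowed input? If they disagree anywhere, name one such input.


This is a faithful refactor — local variable names differ; statement counts differ; boolean connective usage differs; constant usage differs; arithmetic usage differs; loop structure differs; comparison usage differs, but the computed results match everywhere.
Spot check at a=-2, b=0 — score: tmp = 0; acc = 0; (max(b, tmp) == (acc + a)) -> false; b = 2; tot = 1; [i=2]; tot = 5; [k=0]; tot = -9; [i=3]; tot = -5; [k=0]; tot = -19; [i=4]; tot = -15; [k=0]; tot = -29; [i=5]; tot = -25; [k=0]; tot = -39; acc = 0; return 39. score_new: tmp = 0; acc = 0; (not (max(b, tmp) != (acc + a))) -> false; b = 2; tot = 1; tot = 5; tot = -9; the k loop: no iterations; tot = -5; tot = -19; the k loop: no iterations; tot = -15; tot = -29; the k loop: no iterations; tot = -25; tot = -39; the k loop: no iterations; acc = 0; return 39. Both give 39.
Every one of the 42 inputs gives matching results.
verdict: equivalent


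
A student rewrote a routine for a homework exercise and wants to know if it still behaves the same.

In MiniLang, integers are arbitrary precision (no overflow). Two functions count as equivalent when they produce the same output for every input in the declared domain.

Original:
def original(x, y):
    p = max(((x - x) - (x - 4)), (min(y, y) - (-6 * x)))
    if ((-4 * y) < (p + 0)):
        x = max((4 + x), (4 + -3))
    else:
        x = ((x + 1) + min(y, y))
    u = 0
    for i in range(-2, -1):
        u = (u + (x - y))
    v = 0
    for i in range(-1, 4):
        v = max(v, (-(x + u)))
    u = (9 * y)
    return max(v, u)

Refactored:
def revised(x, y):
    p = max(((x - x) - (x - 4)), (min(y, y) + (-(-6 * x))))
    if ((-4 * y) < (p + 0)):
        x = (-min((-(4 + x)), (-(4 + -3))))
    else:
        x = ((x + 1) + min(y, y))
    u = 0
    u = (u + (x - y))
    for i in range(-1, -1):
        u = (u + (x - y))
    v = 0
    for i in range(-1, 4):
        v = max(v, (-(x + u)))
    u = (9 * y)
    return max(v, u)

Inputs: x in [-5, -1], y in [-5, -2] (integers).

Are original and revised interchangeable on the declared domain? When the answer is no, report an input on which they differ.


Comparing the listings, the differences include: loop structure differs, min/max/abs usage differs, arithmetic usage differs, statement counts differ.
As a probe, take x=-1, y=-3: original runs p=5, then ((-4 * y) < (p + 0)) is false, then x=-3, then u=0, then (i=-2), then u=0, then v=0, then (i=-1), then v=3, then (i=0), then v=3, then (i=1), then v=3, then (i=2), then v=3, then (i=3), then v=3, then u=-27, then returns 3; revised runs p=5, then ((-4 * y) < (p + 0)) is false, then x=-3, then u=0, then u=0, then the loop over i runs zero times, then v=0, then (i=-1), then v=3, then (i=0), then v=3, then (i=1), then v=3, then (i=2), then v=3, then (i=3), then v=3, then u=-27, then returns 3; both end at 3.
Checked all 20 inputs in the declared domain: the outputs agree on every one.
verdict: equivalent


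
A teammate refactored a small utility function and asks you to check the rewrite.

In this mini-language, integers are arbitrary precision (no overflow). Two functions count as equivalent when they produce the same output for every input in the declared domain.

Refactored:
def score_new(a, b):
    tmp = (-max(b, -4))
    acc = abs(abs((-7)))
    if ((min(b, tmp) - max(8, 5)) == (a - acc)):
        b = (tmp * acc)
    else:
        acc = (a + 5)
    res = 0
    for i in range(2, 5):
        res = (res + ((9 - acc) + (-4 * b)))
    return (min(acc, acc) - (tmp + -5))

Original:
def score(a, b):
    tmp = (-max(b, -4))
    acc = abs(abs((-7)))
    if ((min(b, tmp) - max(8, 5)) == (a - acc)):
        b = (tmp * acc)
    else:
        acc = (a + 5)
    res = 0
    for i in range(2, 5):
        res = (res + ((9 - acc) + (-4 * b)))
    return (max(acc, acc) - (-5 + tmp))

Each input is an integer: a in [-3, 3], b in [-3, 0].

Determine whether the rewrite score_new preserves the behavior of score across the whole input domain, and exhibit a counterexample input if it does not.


Equivalent. Although `max(acc, acc)` became `min(acc, acc)`, no input in the stated domain can expose it.
Sweeping the whole domain (28 inputs) finds no disagreement.
As a probe, take a=3, b=-3: score runs tmp becomes 3; next acc becomes 7; next ((min(b, tmp) - max(8, 5)) == (a - acc)) evaluates to false; next acc becomes 8; next res becomes 0; next at i=2:; next res becomes 13; next at i=3:; next res becomes 26; next at i=4:; next res becomes 39; next final value 10; score_new runs tmp becomes 3; next acc becomes 7; next ((min(b, tmp) - max(8, 5)) == (a - acc)) evaluates to false; next acc becomes 8; next res becomes 0; next at i=2:; next res becomes 13; next at i=3:; next res becomes 26; next at i=4:; next res becomes 39; next final value 10; both end at 10.
verdict: equivalent


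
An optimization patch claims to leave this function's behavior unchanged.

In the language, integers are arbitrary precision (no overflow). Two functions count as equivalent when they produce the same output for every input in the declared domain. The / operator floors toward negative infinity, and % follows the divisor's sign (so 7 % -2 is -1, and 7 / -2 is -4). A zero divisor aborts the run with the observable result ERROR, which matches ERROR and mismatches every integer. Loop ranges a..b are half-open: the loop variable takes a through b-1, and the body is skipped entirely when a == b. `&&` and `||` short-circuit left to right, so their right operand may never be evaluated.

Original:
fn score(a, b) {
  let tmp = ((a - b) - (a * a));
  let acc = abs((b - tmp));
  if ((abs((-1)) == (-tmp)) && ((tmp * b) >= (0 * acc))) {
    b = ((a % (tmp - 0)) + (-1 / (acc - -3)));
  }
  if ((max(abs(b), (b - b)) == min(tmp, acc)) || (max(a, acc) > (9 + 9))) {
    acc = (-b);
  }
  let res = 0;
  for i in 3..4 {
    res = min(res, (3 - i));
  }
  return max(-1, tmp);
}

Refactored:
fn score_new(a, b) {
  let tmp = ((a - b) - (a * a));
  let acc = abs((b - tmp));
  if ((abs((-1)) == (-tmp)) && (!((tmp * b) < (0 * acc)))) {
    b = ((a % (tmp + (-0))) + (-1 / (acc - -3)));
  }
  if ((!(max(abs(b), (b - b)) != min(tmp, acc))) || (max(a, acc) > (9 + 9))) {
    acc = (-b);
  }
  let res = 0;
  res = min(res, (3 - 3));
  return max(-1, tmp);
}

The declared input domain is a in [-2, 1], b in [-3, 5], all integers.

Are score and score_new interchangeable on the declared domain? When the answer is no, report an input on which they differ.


Comparing the listings, the differences include: local variable names differ, plus loop structure differs, plus statement counts differ, plus boolean connective usage differs, plus comparison usage differs, plus arithmetic usage differs, plus constant usage differs.
Spot check at a=-1, b=1 — score: tmp=-3, then acc=4, then ((abs((-1)) == (-tmp)) && ((tmp * b) >= (0 * acc))) is false, then ((max(abs(b), (b - b)) == min(tmp, acc)) || (max(a, acc) > (9 + 9))) is false, then res=0, then (i=3), then res=0, then returns -1. score_new: tmp=-3, then acc=4, then ((abs((-1)) == (-tmp)) && (!((tmp * b) < (0 * acc)))) is false, then ((!(max(abs(b), (b - b)) != min(tmp, acc))) || (max(a, acc) > (9 + 9))) is false, then res=0, then res=0, then returns -1. Both give -1.
Checked all 36 inputs in the declared domain: the outputs agree on every one.
verdict: equivalent


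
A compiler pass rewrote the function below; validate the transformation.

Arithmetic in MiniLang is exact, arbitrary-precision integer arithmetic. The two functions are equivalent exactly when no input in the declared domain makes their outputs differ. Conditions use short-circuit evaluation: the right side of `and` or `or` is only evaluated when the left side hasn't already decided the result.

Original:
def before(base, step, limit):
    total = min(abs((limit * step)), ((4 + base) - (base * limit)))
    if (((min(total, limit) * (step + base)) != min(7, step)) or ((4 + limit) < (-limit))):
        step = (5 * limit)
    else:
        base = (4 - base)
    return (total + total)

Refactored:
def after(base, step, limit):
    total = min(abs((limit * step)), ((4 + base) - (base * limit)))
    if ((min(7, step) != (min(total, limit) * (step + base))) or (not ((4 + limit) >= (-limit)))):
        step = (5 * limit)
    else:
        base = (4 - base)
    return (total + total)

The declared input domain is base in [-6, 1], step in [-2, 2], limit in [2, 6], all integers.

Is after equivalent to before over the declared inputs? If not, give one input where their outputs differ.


Reading the diff, among the changes: boolean connective usage differs, plus comparison usage differs.
Tracing base=-2, step=-1, limit=5: before: total := 5 | (((min(total, limit) * (step + base)) != min(7, step)) or ((4 + limit) < (-limit))): true | step := 25 | result 10 | after: total := 5 | ((min(7, step) != (min(total, limit) * (step + base))) or (not ((4 + limit) >= (-limit)))): true | step := 25 | result 10 — matching result 10.
Across all 200 domain points the two functions coincide.
verdict: equivalent


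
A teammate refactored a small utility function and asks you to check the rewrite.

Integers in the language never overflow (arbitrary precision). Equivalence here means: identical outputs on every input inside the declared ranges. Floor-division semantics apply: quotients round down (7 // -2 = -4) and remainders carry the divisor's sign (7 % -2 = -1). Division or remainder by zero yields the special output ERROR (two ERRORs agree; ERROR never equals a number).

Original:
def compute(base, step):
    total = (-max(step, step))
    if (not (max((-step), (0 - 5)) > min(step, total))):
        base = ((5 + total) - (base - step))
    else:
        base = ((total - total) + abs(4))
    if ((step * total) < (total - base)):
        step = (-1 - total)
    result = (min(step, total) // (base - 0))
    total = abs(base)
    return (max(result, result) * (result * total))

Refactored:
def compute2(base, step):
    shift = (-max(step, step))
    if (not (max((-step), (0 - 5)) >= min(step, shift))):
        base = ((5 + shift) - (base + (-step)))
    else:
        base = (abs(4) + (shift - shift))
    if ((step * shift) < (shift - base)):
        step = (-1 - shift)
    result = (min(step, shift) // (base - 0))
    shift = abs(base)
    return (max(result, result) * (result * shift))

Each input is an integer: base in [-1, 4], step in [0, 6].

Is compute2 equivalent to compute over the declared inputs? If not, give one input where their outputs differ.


On input base=-1, step=1, compute returns 6 while compute2 returns 4.
verdict: not equivalent; witness: base=-1, step=1


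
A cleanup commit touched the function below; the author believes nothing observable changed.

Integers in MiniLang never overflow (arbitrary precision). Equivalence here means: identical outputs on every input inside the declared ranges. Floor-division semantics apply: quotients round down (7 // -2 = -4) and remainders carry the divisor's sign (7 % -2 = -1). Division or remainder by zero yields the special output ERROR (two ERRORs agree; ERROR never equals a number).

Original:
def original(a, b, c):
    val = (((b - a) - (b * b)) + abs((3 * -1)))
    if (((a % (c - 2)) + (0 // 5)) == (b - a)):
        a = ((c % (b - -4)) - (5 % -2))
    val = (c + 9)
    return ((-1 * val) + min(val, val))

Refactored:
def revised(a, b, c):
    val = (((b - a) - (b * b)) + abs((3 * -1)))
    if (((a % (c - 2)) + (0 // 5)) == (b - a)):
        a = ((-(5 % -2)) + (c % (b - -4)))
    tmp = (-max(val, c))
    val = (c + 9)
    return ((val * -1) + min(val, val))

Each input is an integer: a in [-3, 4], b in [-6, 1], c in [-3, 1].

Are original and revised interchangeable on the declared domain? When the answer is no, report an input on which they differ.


Comparing the listings, the differences include: arithmetic usage differs; also local variable names differ; also min/max/abs usage differs; also statement counts differ.
As a probe, take a=0, b=-3, c=1: original runs val=-9, then (((a % (c - 2)) + (0 // 5)) == (b - a)) is false, then val=10, then returns 0; revised runs val=-9, then (((a % (c - 2)) + (0 // 5)) == (b - a)) is false, then tmp=-1, then val=10, then returns 0; both end at 0.
Across all 320 domain points the two functions coincide.
verdict: equivalent


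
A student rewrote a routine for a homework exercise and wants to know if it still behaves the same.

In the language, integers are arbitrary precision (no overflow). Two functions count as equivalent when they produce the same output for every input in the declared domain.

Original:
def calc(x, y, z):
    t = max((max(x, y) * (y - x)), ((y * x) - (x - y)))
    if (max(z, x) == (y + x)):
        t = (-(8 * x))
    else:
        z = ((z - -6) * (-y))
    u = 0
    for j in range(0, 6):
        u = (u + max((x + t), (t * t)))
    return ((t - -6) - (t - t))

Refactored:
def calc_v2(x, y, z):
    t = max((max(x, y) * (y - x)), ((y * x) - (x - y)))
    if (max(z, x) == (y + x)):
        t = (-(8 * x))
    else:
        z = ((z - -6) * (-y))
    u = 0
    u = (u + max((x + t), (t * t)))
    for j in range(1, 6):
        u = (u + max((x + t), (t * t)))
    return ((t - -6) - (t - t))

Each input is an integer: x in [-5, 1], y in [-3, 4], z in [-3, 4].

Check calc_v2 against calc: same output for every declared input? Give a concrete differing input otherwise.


Although loop structure differs, min/max/abs usage differs, statement counts differ, arithmetic usage differs, 448/448 inputs agree.
verdict: equivalent


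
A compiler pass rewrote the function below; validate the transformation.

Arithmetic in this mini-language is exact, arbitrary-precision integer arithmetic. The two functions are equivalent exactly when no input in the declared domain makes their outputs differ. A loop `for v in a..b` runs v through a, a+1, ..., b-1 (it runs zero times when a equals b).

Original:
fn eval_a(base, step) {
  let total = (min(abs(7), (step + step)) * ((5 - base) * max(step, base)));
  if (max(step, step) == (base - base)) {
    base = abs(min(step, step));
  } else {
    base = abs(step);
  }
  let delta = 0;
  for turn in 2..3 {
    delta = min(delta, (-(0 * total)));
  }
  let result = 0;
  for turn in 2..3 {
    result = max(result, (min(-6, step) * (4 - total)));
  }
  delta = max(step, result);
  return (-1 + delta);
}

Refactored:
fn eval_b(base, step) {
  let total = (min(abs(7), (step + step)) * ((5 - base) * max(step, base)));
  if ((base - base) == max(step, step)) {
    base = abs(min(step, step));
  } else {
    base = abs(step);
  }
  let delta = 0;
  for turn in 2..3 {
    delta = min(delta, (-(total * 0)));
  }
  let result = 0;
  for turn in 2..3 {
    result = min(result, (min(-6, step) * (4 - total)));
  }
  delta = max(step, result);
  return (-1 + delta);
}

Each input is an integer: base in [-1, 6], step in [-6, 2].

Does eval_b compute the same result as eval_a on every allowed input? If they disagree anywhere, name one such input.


Evaluate both at base=-1, step=-6.
eval_a: total becomes 72; next (max(step, step) == (base - base)) evaluates to false; next base becomes 6; next delta becomes 0; next at turn=2:; next delta becomes 0; next result becomes 0; next at turn=2:; next result becomes 408; next delta becomes 408; next final value 407
eval_b: total becomes 72; next ((base - base) == max(step, step)) evaluates to false; next base becomes 6; next delta becomes 0; next at turn=2:; next delta becomes 0; next result becomes 0; next at turn=2:; next result becomes 0; next delta becomes 0; next final value -1
407 and -1 differ, so these are not the same function on this domain.
verdict: not equivalent; witness: base=-1, step=-6


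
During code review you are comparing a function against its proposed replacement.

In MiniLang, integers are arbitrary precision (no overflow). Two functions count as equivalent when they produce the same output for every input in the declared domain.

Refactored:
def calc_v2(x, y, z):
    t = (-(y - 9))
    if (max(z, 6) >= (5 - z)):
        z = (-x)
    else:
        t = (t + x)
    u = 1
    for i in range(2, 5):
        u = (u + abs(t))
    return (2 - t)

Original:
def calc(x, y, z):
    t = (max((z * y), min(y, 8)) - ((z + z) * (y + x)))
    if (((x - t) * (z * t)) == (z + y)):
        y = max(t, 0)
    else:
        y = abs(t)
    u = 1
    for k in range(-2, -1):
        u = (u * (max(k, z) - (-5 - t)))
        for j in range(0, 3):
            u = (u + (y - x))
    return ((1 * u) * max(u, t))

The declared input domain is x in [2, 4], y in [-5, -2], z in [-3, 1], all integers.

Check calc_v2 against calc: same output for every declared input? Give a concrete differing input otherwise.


Evaluate both at x=2, y=-5, z=-3.
calc: t := -3 | (((x - t) * (z * t)) == (z + y)): false | y := 3 | u := 1 | iter k=-2: | u := 0 | iter j=0: | u := 1 | iter j=1: | u := 2 | iter j=2: | u := 3 | result 9
calc_v2: t := 14 | (max(z, 6) >= (5 - z)): false | t := 16 | u := 1 | iter i=2: | u := 17 | iter i=3: | u := 33 | iter i=4: | u := 49 | result -14
9 vs -14 — the two versions disagree here.
verdict: not equivalent; witness: x=2, y=-5, z=-3


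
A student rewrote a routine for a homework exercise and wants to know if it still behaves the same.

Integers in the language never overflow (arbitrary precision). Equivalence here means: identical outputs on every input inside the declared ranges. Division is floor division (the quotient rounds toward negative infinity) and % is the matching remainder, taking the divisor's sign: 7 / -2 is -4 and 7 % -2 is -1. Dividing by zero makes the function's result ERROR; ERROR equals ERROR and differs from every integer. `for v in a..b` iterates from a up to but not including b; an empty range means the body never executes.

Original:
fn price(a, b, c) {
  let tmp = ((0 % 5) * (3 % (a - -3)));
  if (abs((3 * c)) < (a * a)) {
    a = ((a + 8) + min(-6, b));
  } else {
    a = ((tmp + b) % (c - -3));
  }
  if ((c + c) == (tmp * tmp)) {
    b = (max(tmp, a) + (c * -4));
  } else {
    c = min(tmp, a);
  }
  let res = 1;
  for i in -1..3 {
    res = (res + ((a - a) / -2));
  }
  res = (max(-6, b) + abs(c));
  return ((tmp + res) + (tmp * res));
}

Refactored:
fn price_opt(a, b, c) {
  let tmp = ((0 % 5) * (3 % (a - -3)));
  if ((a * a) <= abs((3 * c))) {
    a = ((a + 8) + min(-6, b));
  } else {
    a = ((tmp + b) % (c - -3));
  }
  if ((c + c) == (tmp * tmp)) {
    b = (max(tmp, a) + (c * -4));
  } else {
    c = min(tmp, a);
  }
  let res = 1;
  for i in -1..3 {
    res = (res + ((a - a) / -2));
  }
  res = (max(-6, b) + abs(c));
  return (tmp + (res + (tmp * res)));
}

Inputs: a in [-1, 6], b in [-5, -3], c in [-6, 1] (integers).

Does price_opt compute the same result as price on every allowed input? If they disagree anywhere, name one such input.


Try a=-1, b=-5, c=-6.
price: tmp becomes 0; next (abs((3 * c)) < (a * a)) evaluates to false; next a becomes -2; next ((c + c) == (tmp * tmp)) evaluates to false; next c becomes -2; next res becomes 1; next at i=-1:; next res becomes 1; next at i=0:; next res becomes 1; next at i=1:; next res becomes 1; next at i=2:; next res becomes 1; next res becomes -3; next final value -3
price_opt: tmp becomes 0; next ((a * a) <= abs((3 * c))) evaluates to true; next a becomes 1; next ((c + c) == (tmp * tmp)) evaluates to false; next c becomes 0; next res becomes 1; next at i=-1:; next res becomes 1; next at i=0:; next res becomes 1; next at i=1:; next res becomes 1; next at i=2:; next res becomes 1; next res becomes -5; next final value -5
-3 and -5 differ, so these are not the same function on this domain.
verdict: not equivalent; witness: a=-1, b=-5, c=-6


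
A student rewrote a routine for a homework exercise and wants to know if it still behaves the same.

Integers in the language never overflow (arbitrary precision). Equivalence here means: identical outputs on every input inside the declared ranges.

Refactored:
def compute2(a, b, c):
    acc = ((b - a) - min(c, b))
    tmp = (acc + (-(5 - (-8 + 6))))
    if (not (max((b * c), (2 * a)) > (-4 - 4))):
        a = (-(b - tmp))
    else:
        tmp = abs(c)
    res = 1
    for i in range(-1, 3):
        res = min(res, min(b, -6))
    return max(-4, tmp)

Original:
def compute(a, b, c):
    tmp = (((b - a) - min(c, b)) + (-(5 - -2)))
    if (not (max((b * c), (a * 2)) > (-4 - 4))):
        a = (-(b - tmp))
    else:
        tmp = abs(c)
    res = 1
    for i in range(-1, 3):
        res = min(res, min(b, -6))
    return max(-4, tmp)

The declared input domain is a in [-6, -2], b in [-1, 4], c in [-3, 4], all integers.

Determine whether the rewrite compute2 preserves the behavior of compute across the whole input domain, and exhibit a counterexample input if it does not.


Reading the diff, among the changes: constant usage differs, and local variable names differ, and statement counts differ, and arithmetic usage differs.
As a probe, take a=-6, b=4, c=2: compute runs tmp = 1; (not (max((b * c), (a * 2)) > (-4 - 4))) -> false; tmp = 2; res = 1; [i=-1]; res = -6; [i=0]; res = -6; [i=1]; res = -6; [i=2]; res = -6; return 2; compute2 runs acc = 8; tmp = 1; (not (max((b * c), (2 * a)) > (-4 - 4))) -> false; tmp = 2; res = 1; [i=-1]; res = -6; [i=0]; res = -6; [i=1]; res = -6; [i=2]; res = -6; return 2; both end at 2.
Across all 240 domain points the two functions coincide.
verdict: equivalent


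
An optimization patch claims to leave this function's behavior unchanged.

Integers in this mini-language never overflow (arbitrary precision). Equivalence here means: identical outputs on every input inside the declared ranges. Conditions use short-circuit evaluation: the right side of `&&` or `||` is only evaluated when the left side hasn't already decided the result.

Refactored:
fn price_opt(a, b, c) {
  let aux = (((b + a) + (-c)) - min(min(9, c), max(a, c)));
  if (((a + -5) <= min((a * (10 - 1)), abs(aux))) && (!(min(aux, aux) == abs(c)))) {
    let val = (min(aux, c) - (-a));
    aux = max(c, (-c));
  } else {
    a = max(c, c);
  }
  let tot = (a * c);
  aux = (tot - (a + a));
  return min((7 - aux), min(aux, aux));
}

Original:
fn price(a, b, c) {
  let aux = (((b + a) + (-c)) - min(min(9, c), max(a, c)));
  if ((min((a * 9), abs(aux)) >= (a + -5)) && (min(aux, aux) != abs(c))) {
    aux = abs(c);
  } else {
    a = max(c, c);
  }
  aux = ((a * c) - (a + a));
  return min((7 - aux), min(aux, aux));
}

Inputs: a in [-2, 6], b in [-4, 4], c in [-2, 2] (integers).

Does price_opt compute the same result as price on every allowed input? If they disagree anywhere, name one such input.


Changes here: statement counts differ, boolean connective usage differs, min/max/abs usage differs, constant usage differs, arithmetic usage differs, local variable names differ, comparison usage differs; the full 405-point sweep finds no disagreement.
verdict: equivalent


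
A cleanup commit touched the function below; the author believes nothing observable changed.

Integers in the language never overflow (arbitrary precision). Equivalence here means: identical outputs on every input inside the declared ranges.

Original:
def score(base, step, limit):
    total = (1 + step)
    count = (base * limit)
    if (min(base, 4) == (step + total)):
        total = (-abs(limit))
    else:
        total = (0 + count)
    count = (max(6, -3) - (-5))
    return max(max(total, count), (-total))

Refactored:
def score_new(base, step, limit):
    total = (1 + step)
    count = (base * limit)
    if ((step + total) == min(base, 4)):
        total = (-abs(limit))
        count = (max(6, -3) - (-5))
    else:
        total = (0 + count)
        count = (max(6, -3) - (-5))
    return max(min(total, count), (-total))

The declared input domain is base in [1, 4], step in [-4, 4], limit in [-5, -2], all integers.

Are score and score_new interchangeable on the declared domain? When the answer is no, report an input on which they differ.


Take base=1, step=-4, limit=-5.
score: total = -3; count = -5; (min(base, 4) == (step + total)) -> false; total = -5; count = 11; return 11
score_new: total = -3; count = -5; ((step + total) == min(base, 4)) -> false; total = -5; count = 11; return 5
11 != 5, so the rewrite changes behavior.
verdict: not equivalent; witness: base=1, step=-4, limit=-5


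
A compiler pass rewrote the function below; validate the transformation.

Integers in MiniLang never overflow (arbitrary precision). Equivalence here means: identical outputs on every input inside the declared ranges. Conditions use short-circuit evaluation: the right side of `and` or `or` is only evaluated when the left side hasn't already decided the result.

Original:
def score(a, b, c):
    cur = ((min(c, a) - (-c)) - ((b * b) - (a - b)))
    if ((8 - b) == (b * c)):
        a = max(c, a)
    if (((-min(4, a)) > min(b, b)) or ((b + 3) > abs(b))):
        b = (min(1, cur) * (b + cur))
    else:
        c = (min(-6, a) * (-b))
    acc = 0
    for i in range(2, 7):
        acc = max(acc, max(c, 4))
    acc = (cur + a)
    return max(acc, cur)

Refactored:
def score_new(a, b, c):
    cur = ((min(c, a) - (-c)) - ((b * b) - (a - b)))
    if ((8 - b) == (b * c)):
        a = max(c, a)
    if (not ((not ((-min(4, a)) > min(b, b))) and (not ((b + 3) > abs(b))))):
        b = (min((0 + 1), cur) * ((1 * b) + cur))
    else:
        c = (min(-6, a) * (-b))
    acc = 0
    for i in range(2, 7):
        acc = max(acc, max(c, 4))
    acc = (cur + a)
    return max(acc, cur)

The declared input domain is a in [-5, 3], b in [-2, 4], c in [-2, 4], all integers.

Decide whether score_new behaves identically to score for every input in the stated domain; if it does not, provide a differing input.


Behavior is preserved: although constant usage differs; also arithmetic usage differs; also boolean connective usage differs, the outputs never diverge.
Tracing a=-5, b=2, c=3: score: cur becomes -13; next ((8 - b) == (b * c)) evaluates to true; next a becomes 3; next (((-min(4, a)) > min(b, b)) or ((b + 3) > abs(b))) evaluates to true; next b becomes 143; next acc becomes 0; next at i=2:; next acc becomes 4; next at i=3:; next acc becomes 4; next at i=4:; next acc becomes 4; next at i=5:; next acc becomes 4; next at i=6:; next acc becomes 4; next acc becomes -10; next final value -10 | score_new: cur becomes -13; next ((8 - b) == (b * c)) evaluates to true; next a becomes 3; next (not ((not ((-min(4, a)) > min(b, b))) and (not ((b + 3) > abs(b))))) evaluates to true; next b becomes 143; next acc becomes 0; next at i=2:; next acc becomes 4; next at i=3:; next acc becomes 4; next at i=4:; next acc becomes 4; next at i=5:; next acc becomes 4; next at i=6:; next acc becomes 4; next acc becomes -10; next final value -10 — matching result -10.
Every one of the 441 inputs gives matching results.
verdict: equivalent


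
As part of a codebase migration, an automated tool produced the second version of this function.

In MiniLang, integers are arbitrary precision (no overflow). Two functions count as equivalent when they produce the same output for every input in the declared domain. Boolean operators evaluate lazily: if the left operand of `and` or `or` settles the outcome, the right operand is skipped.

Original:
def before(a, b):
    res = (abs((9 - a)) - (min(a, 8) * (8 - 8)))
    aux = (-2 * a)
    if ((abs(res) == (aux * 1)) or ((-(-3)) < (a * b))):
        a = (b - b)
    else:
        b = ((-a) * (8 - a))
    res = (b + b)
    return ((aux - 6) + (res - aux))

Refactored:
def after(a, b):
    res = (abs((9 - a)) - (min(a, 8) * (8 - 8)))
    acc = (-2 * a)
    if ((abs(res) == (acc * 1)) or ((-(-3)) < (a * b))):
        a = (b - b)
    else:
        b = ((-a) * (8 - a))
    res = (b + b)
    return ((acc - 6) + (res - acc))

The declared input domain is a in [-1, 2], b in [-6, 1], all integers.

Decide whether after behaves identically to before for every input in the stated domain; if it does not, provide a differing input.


This is a faithful refactor — local variable names differ, but the computed results match everywhere.
One worked example (a=2, b=-1) — before: res=7, then aux=-4, then ((abs(res) == (aux * 1)) or ((-(-3)) < (a * b))) is false, then b=-12, then res=-24, then returns -30; after: res=7, then acc=-4, then ((abs(res) == (acc * 1)) or ((-(-3)) < (a * b))) is false, then b=-12, then res=-24, then returns -30; agreement on -30.
Every one of the 32 inputs gives matching results.
verdict: equivalent


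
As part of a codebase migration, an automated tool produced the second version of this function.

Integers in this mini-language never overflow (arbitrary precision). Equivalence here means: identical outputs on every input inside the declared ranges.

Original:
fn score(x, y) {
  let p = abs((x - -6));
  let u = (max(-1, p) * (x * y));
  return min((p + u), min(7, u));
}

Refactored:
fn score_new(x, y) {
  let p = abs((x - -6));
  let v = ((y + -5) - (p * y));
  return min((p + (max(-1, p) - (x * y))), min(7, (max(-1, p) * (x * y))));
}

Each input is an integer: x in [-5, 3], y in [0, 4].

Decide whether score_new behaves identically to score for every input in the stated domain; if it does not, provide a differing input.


Not equivalent: x=3, y=4 separates them (7 vs 6).
score: p = 9; u = 108; return 7
score_new: p = 9; v = -37; return 6
verdict: not equivalent; witness: x=3, y=4


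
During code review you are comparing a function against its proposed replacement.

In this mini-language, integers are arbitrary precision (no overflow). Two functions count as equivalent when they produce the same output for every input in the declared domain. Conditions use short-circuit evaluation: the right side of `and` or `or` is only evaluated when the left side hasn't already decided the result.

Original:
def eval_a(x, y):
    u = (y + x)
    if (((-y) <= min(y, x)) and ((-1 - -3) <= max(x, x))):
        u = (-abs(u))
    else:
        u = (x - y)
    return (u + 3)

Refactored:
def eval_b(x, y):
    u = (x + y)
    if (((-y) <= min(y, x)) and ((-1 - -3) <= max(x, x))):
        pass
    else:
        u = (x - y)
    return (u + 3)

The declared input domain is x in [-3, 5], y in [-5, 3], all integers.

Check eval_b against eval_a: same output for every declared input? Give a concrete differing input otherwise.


There is a counterexample at x=2, y=0: 1 on one side, 5 on the other.
eval_a: u = 2; (((-y) <= min(y, x)) and ((-1 - -3) <= max(x, x))) -> true; u = -2; return 1
eval_b: u = 2; (((-y) <= min(y, x)) and ((-1 - -3) <= max(x, x))) -> true; return 5
verdict: not equivalent; witness: x=2, y=0


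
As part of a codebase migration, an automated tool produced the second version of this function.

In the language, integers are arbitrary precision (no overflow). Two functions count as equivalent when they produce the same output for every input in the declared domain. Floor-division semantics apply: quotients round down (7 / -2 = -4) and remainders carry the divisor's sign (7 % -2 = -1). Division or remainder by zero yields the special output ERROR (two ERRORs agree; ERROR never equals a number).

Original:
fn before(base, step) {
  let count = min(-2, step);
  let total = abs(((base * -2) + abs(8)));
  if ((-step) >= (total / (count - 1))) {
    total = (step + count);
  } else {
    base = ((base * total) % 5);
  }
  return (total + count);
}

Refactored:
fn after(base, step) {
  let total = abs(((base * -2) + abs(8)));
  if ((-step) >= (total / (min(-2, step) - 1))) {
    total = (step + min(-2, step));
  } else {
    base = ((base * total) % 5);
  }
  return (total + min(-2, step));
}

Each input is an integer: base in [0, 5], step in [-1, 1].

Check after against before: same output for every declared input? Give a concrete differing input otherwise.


Changes here: statement counts differ; and constant usage differs; and local variable names differ; and min/max/abs usage differs; the full 18-point sweep finds no disagreement.
verdict: equivalent


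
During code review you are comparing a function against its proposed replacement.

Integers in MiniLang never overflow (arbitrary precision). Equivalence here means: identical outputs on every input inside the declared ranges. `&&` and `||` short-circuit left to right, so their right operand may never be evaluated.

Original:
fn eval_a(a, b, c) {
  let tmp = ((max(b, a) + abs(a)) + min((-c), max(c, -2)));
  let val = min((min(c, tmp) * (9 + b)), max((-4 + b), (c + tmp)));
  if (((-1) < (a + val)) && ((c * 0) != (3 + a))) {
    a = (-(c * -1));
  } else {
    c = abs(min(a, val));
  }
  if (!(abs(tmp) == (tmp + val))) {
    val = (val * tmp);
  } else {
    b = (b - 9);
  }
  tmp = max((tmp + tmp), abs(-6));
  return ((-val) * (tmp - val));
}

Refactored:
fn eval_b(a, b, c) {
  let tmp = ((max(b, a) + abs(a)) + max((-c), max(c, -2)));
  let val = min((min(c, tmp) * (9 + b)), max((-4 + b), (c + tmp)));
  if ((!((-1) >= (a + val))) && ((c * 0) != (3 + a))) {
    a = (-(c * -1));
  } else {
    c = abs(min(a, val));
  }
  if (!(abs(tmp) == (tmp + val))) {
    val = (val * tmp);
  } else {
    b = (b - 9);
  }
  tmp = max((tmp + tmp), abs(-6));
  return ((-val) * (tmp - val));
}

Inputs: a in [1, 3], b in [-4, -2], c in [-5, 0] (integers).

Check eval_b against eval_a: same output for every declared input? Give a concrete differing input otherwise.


These are not equivalent — on a=1, b=-4, c=-5 the outputs split (0 vs 33075).
eval_a: tmp = 0; val = -25; (((-1) < (a + val)) && ((c * 0) != (3 + a))) -> false; c = 25; (!(abs(tmp) == (tmp + val))) -> true; val = 0; tmp = 6; return 0
eval_b: tmp = 7; val = -25; ((!((-1) >= (a + val))) && ((c * 0) != (3 + a))) -> false; c = 25; (!(abs(tmp) == (tmp + val))) -> true; val = -175; tmp = 14; return 33075
verdict: not equivalent; witness: a=1, b=-4, c=-5


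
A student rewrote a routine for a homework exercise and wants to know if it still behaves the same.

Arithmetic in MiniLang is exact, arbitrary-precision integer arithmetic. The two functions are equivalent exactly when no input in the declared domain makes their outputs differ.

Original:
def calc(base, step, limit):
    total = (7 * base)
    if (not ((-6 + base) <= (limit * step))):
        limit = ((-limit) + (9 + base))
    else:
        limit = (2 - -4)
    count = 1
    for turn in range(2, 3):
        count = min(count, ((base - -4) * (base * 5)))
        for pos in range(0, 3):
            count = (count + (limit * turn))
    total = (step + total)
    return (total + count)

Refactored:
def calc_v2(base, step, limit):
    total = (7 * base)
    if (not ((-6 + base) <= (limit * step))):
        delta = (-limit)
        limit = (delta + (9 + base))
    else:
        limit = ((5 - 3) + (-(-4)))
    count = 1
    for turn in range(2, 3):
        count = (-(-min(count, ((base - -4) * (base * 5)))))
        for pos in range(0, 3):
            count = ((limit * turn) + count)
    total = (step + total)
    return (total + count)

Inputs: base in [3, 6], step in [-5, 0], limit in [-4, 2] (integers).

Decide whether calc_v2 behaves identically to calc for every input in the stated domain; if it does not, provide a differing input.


Side by side, the visible changes include: arithmetic usage differs; constant usage differs; local variable names differ; statement counts differ.
One worked example (base=4, step=0, limit=-1) — calc: total=28, then (not ((-6 + base) <= (limit * step))) is false, then limit=6, then count=1, then (turn=2), then count=1, then (pos=0), then count=13, then (pos=1), then count=25, then (pos=2), then count=37, then total=28, then returns 65; calc_v2: total=28, then (not ((-6 + base) <= (limit * step))) is false, then limit=6, then count=1, then (turn=2), then count=1, then (pos=0), then count=13, then (pos=1), then count=25, then (pos=2), then count=37, then total=28, then returns 65; agreement on 65.
Every one of the 168 inputs gives matching results.
verdict: equivalent
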